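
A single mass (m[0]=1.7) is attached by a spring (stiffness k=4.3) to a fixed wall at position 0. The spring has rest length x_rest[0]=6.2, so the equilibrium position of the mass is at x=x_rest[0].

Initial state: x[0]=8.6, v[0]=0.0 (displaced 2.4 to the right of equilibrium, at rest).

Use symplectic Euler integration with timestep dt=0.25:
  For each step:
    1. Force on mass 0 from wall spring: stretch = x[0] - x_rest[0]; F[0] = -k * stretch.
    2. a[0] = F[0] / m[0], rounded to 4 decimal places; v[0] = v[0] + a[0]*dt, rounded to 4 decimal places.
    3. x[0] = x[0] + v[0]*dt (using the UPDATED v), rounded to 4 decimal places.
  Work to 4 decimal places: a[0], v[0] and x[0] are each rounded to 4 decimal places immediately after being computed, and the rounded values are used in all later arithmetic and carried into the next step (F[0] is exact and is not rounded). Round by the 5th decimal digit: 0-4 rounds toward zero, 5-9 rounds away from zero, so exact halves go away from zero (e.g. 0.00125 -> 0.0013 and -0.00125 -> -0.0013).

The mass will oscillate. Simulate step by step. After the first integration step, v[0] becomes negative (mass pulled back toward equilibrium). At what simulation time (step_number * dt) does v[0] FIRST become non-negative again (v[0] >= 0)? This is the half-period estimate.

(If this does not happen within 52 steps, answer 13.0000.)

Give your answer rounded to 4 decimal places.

Answer: 2.0000

Derivation:
Step 0: x=[8.6000] v=[0.0000]
Step 1: x=[8.2206] v=[-1.5177]
Step 2: x=[7.5218] v=[-2.7954]
Step 3: x=[6.6140] v=[-3.6313]
Step 4: x=[5.6407] v=[-3.8931]
Step 5: x=[4.7559] v=[-3.5394]
Step 6: x=[4.0994] v=[-2.6262]
Step 7: x=[3.7749] v=[-1.2979]
Step 8: x=[3.8338] v=[0.2356]
First v>=0 after going negative at step 8, time=2.0000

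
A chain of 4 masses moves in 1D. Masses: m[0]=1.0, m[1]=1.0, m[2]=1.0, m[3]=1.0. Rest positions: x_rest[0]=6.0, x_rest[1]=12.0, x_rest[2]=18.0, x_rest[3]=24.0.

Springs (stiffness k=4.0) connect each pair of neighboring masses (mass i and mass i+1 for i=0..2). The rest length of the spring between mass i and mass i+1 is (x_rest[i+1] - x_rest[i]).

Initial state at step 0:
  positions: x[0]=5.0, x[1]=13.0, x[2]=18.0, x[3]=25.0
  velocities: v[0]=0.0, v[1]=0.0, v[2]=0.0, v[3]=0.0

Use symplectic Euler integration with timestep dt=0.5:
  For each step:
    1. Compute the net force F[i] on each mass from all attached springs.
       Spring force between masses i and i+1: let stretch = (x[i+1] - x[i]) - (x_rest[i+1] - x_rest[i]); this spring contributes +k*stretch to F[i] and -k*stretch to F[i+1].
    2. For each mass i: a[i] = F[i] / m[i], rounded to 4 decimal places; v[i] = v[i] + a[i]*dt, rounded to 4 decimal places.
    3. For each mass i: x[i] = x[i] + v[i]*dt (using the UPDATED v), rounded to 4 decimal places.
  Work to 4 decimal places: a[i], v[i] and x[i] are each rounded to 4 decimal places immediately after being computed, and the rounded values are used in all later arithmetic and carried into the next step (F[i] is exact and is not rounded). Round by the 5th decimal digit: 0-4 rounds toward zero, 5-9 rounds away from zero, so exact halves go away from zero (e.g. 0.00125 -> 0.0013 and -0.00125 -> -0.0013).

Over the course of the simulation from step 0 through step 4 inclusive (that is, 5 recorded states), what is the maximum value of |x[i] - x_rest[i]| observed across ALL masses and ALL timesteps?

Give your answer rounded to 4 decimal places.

Answer: 2.0000

Derivation:
Step 0: x=[5.0000 13.0000 18.0000 25.0000] v=[0.0000 0.0000 0.0000 0.0000]
Step 1: x=[7.0000 10.0000 20.0000 24.0000] v=[4.0000 -6.0000 4.0000 -2.0000]
Step 2: x=[6.0000 14.0000 16.0000 25.0000] v=[-2.0000 8.0000 -8.0000 2.0000]
Step 3: x=[7.0000 12.0000 19.0000 23.0000] v=[2.0000 -4.0000 6.0000 -4.0000]
Step 4: x=[7.0000 12.0000 19.0000 23.0000] v=[0.0000 0.0000 0.0000 0.0000]
Max displacement = 2.0000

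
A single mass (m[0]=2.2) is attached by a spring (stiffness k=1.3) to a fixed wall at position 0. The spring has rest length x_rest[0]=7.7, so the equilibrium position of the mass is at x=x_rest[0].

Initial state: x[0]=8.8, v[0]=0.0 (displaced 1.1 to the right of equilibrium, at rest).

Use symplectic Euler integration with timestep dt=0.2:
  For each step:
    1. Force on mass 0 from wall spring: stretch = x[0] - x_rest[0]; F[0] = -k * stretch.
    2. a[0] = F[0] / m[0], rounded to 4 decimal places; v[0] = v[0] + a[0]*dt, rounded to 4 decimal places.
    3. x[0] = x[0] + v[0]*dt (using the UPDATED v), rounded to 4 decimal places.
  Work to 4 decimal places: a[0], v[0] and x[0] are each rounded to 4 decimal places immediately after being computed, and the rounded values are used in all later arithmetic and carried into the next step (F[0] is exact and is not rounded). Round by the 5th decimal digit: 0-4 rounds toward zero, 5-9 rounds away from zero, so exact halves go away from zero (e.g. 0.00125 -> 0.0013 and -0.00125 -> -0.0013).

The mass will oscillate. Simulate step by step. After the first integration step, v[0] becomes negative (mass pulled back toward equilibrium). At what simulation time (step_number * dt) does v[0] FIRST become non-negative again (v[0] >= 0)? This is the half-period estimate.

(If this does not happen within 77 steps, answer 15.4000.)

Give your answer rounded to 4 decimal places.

Answer: 4.2000

Derivation:
Step 0: x=[8.8000] v=[0.0000]
Step 1: x=[8.7740] v=[-0.1300]
Step 2: x=[8.7226] v=[-0.2569]
Step 3: x=[8.6470] v=[-0.3778]
Step 4: x=[8.5491] v=[-0.4897]
Step 5: x=[8.4311] v=[-0.5900]
Step 6: x=[8.2958] v=[-0.6764]
Step 7: x=[8.1464] v=[-0.7468]
Step 8: x=[7.9865] v=[-0.7996]
Step 9: x=[7.8198] v=[-0.8335]
Step 10: x=[7.6503] v=[-0.8477]
Step 11: x=[7.4819] v=[-0.8418]
Step 12: x=[7.3187] v=[-0.8160]
Step 13: x=[7.1645] v=[-0.7709]
Step 14: x=[7.0230] v=[-0.7076]
Step 15: x=[6.8975] v=[-0.6276]
Step 16: x=[6.7909] v=[-0.5328]
Step 17: x=[6.7058] v=[-0.4254]
Step 18: x=[6.6442] v=[-0.3079]
Step 19: x=[6.6076] v=[-0.1831]
Step 20: x=[6.5968] v=[-0.0540]
Step 21: x=[6.6121] v=[0.0764]
First v>=0 after going negative at step 21, time=4.2000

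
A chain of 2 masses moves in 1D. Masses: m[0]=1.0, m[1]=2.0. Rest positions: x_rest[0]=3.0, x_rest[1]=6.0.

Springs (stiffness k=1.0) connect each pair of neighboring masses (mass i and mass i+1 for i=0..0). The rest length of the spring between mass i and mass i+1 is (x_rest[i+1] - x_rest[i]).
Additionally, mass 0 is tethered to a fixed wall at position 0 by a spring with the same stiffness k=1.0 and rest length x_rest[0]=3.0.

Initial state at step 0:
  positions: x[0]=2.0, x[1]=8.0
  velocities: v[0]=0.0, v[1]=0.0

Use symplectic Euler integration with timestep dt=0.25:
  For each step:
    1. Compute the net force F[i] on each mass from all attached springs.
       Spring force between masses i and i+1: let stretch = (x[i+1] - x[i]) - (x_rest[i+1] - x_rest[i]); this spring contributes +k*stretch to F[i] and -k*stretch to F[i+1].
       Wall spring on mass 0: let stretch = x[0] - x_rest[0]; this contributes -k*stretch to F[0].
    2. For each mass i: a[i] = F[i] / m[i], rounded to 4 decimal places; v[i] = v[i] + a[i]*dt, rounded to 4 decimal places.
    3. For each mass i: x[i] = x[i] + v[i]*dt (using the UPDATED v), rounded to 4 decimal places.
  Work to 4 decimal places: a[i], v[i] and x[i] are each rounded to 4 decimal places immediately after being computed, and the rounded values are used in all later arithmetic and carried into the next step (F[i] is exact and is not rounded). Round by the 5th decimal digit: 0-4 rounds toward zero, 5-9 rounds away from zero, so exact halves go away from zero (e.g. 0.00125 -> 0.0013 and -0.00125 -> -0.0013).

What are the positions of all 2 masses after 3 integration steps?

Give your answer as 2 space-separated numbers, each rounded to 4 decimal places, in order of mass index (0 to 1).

Step 0: x=[2.0000 8.0000] v=[0.0000 0.0000]
Step 1: x=[2.2500 7.9063] v=[1.0000 -0.3750]
Step 2: x=[2.7129 7.7295] v=[1.8516 -0.7071]
Step 3: x=[3.3198 7.4897] v=[2.4275 -0.9592]

Answer: 3.3198 7.4897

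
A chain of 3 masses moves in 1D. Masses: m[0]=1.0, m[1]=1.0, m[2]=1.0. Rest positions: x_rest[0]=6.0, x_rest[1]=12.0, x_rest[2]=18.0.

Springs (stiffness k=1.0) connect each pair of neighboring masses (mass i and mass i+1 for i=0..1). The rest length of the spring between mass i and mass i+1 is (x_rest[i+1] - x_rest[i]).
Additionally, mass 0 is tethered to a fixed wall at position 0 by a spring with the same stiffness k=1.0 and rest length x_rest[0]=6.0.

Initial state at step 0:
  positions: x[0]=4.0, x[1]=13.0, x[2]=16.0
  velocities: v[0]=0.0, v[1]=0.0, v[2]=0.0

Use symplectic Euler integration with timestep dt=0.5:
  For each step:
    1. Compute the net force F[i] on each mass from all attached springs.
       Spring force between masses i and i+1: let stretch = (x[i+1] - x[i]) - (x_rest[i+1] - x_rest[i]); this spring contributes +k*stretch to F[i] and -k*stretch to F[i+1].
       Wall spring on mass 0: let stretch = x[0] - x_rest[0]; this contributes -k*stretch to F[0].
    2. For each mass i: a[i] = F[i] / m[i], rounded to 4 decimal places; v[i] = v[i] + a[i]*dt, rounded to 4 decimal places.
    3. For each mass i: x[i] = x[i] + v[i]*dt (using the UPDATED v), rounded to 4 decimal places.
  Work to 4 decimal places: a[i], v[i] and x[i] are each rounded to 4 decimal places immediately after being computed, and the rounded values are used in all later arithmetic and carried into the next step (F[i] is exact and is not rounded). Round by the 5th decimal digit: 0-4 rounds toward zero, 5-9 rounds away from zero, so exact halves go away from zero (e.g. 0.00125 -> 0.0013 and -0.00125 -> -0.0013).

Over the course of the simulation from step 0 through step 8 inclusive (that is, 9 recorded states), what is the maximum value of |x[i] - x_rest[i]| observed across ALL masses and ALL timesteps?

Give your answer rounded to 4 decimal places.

Step 0: x=[4.0000 13.0000 16.0000] v=[0.0000 0.0000 0.0000]
Step 1: x=[5.2500 11.5000 16.7500] v=[2.5000 -3.0000 1.5000]
Step 2: x=[6.7500 9.7500 17.6875] v=[3.0000 -3.5000 1.8750]
Step 3: x=[7.3125 9.2344 18.1407] v=[1.1250 -1.0313 0.9063]
Step 4: x=[6.5274 10.4649 17.8673] v=[-1.5703 2.4609 -0.5469]
Step 5: x=[5.0948 12.5616 17.2433] v=[-2.8653 4.1934 -1.2481]
Step 6: x=[4.2552 13.9621 16.9488] v=[-1.6793 2.8009 -0.5890]
Step 7: x=[4.7785 13.6825 17.4077] v=[1.0466 -0.5592 0.9177]
Step 8: x=[6.3332 12.1082 18.4353] v=[3.1094 -3.1486 2.0551]
Max displacement = 2.7656

Answer: 2.7656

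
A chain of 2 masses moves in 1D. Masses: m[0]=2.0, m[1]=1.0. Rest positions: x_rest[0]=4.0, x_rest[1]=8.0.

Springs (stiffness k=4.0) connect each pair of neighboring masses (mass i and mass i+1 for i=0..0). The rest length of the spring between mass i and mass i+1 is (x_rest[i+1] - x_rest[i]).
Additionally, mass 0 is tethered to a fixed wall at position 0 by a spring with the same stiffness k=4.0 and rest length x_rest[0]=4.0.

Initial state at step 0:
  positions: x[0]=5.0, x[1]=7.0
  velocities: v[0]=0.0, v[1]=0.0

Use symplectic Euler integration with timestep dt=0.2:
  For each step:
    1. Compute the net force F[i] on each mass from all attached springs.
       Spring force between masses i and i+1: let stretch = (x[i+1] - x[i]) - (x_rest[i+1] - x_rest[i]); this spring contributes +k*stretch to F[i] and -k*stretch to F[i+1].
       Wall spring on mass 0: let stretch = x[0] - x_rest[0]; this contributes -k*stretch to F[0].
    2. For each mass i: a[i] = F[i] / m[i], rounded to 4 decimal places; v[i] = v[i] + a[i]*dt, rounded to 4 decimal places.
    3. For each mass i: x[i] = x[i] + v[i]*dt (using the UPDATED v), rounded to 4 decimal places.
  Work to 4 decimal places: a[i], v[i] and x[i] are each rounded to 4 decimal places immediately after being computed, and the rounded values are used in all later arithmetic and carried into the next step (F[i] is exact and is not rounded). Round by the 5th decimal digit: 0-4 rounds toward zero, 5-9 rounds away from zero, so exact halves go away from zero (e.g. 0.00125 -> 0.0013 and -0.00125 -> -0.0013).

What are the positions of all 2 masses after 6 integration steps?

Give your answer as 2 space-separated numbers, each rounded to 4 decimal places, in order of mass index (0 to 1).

Answer: 3.1777 9.2298

Derivation:
Step 0: x=[5.0000 7.0000] v=[0.0000 0.0000]
Step 1: x=[4.7600 7.3200] v=[-1.2000 1.6000]
Step 2: x=[4.3440 7.8704] v=[-2.0800 2.7520]
Step 3: x=[3.8626 8.4966] v=[-2.4070 3.1309]
Step 4: x=[3.4429 9.0213] v=[-2.0984 2.6237]
Step 5: x=[3.1941 9.2935] v=[-1.2442 1.3610]
Step 6: x=[3.1777 9.2298] v=[-0.0821 -0.3185]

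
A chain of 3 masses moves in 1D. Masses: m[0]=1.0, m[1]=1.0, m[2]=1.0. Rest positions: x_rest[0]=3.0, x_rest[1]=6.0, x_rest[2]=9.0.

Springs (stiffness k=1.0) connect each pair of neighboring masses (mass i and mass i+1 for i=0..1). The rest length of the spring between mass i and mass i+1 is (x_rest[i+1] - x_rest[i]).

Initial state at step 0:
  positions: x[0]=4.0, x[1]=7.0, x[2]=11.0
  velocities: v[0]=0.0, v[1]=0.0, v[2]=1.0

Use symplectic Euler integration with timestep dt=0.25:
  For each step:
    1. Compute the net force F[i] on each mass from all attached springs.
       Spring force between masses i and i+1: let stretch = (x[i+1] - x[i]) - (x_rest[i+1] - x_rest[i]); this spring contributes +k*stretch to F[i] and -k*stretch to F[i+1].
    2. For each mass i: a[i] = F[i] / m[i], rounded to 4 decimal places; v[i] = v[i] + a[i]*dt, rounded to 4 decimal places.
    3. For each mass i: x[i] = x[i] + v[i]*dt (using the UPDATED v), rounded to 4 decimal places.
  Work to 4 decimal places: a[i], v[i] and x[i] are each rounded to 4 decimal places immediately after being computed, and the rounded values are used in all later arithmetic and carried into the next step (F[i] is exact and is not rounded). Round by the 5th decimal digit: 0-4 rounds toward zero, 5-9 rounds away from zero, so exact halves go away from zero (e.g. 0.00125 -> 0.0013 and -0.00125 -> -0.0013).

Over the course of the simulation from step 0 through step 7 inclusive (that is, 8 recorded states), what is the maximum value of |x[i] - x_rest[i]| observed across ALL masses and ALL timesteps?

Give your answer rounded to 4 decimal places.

Step 0: x=[4.0000 7.0000 11.0000] v=[0.0000 0.0000 1.0000]
Step 1: x=[4.0000 7.0625 11.1875] v=[0.0000 0.2500 0.7500]
Step 2: x=[4.0039 7.1914 11.3047] v=[0.0156 0.5156 0.4688]
Step 3: x=[4.0195 7.3782 11.3523] v=[0.0625 0.7471 0.1905]
Step 4: x=[4.0576 7.6035 11.3391] v=[0.1522 0.9010 -0.0530]
Step 5: x=[4.1298 7.8406 11.2799] v=[0.2887 0.9484 -0.2369]
Step 6: x=[4.2464 8.0607 11.1932] v=[0.4664 0.8805 -0.3467]
Step 7: x=[4.4139 8.2382 11.0983] v=[0.6700 0.7101 -0.3798]
Max displacement = 2.3523

Answer: 2.3523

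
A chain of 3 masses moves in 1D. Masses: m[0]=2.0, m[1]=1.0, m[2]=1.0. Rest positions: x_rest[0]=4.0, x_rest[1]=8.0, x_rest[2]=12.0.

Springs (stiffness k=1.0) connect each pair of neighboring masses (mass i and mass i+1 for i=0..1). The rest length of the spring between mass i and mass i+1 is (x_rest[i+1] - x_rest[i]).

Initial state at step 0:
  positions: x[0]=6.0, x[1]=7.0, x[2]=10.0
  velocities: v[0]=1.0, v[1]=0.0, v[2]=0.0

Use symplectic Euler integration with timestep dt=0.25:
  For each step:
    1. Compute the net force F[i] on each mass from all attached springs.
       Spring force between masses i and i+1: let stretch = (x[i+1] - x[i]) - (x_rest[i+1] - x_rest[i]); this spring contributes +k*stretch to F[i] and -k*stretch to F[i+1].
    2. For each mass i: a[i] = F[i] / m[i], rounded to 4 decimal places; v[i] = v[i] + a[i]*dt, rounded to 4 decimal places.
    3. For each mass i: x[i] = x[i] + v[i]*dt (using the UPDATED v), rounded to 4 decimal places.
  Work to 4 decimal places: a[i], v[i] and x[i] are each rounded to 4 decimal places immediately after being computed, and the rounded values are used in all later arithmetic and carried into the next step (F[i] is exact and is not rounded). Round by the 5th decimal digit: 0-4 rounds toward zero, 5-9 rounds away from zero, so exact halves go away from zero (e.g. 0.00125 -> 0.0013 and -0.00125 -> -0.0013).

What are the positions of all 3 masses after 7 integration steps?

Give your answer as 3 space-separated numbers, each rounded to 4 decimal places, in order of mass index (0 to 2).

Answer: 5.4873 9.4252 12.1002

Derivation:
Step 0: x=[6.0000 7.0000 10.0000] v=[1.0000 0.0000 0.0000]
Step 1: x=[6.1563 7.1250 10.0625] v=[0.6250 0.5000 0.2500]
Step 2: x=[6.2178 7.3731 10.1914] v=[0.2461 0.9922 0.5156]
Step 3: x=[6.1904 7.7251 10.3942] v=[-0.1095 1.4080 0.8110]
Step 4: x=[6.0860 8.1480 10.6801] v=[-0.4177 1.6916 1.1437]
Step 5: x=[5.9210 8.6003 11.0578] v=[-0.6600 1.8091 1.5107]
Step 6: x=[5.7147 9.0387 11.5319] v=[-0.8251 1.7537 1.8963]
Step 7: x=[5.4873 9.4252 12.1002] v=[-0.9096 1.5460 2.2730]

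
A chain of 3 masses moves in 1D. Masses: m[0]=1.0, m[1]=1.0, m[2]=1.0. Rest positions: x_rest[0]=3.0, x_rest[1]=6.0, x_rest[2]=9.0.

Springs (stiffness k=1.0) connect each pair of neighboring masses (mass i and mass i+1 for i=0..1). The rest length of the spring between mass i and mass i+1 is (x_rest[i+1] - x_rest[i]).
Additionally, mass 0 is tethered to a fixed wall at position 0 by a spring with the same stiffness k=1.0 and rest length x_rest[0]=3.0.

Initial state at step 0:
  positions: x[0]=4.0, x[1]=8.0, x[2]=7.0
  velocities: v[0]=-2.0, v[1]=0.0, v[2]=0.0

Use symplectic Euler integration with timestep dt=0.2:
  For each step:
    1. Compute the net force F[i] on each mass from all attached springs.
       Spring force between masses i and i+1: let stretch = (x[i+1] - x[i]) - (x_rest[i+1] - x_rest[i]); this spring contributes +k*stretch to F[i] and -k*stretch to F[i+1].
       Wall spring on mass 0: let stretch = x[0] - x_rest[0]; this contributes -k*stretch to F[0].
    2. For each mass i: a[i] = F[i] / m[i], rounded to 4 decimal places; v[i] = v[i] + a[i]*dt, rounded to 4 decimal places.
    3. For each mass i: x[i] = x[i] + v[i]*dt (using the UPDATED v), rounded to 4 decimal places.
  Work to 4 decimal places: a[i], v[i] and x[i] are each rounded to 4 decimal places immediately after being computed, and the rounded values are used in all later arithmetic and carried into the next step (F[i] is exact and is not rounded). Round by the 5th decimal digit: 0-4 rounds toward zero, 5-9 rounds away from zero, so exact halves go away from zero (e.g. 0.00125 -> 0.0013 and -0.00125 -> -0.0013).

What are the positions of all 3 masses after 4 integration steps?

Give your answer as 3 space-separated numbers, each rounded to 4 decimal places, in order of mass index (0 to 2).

Step 0: x=[4.0000 8.0000 7.0000] v=[-2.0000 0.0000 0.0000]
Step 1: x=[3.6000 7.8000 7.1600] v=[-2.0000 -1.0000 0.8000]
Step 2: x=[3.2240 7.4064 7.4656] v=[-1.8800 -1.9680 1.5280]
Step 3: x=[2.8863 6.8479 7.8888] v=[-1.6883 -2.7926 2.1162]
Step 4: x=[2.5917 6.1726 8.3904] v=[-1.4732 -3.3767 2.5080]

Answer: 2.5917 6.1726 8.3904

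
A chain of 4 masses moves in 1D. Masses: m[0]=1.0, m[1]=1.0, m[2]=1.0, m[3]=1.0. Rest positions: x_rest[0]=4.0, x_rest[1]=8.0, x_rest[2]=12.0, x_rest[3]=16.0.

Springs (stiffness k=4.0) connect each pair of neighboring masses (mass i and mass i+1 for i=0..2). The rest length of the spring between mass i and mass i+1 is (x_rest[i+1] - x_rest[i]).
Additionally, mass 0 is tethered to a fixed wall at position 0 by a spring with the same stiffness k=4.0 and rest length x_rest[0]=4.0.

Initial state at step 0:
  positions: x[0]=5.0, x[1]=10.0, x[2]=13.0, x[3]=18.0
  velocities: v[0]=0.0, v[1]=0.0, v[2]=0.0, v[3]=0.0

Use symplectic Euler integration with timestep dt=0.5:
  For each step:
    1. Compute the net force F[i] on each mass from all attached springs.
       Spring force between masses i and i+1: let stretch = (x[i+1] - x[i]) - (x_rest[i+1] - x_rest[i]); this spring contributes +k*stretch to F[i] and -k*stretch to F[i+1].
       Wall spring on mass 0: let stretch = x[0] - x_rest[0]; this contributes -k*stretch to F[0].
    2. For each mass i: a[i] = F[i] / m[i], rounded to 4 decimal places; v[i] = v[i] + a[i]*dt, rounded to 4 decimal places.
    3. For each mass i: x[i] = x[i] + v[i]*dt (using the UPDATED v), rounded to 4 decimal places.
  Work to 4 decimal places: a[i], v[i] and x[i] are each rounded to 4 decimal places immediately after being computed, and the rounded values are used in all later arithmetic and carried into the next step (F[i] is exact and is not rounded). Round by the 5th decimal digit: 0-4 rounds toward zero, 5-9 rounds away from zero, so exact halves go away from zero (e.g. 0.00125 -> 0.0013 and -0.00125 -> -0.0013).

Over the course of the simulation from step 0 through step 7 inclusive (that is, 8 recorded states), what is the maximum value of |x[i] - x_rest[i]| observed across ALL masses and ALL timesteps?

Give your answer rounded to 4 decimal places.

Answer: 3.0000

Derivation:
Step 0: x=[5.0000 10.0000 13.0000 18.0000] v=[0.0000 0.0000 0.0000 0.0000]
Step 1: x=[5.0000 8.0000 15.0000 17.0000] v=[0.0000 -4.0000 4.0000 -2.0000]
Step 2: x=[3.0000 10.0000 12.0000 18.0000] v=[-4.0000 4.0000 -6.0000 2.0000]
Step 3: x=[5.0000 7.0000 13.0000 17.0000] v=[4.0000 -6.0000 2.0000 -2.0000]
Step 4: x=[4.0000 8.0000 12.0000 16.0000] v=[-2.0000 2.0000 -2.0000 -2.0000]
Step 5: x=[3.0000 9.0000 11.0000 15.0000] v=[-2.0000 2.0000 -2.0000 -2.0000]
Step 6: x=[5.0000 6.0000 12.0000 14.0000] v=[4.0000 -6.0000 2.0000 -2.0000]
Step 7: x=[3.0000 8.0000 9.0000 15.0000] v=[-4.0000 4.0000 -6.0000 2.0000]
Max displacement = 3.0000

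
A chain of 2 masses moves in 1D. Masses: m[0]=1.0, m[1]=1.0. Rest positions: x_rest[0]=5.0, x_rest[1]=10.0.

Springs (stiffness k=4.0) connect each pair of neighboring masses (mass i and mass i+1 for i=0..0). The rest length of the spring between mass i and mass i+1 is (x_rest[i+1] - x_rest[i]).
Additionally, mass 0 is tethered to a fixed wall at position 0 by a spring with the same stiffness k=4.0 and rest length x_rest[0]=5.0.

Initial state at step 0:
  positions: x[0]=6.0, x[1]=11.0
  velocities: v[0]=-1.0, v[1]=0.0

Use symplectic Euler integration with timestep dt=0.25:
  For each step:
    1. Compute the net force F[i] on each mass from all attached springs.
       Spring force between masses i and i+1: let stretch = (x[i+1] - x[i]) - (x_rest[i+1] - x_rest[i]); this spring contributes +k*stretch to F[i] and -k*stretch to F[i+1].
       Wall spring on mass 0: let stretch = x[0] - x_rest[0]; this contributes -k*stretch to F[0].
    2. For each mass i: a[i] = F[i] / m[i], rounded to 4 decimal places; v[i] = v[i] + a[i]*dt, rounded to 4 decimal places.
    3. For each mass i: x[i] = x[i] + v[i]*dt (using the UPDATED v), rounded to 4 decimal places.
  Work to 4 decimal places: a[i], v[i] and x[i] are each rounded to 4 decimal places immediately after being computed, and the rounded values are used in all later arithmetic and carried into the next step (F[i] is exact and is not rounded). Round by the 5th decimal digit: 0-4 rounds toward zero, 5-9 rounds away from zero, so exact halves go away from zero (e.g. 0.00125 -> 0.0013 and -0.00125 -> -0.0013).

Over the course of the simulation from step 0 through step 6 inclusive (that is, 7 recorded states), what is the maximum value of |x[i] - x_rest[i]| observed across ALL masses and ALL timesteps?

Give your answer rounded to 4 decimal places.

Step 0: x=[6.0000 11.0000] v=[-1.0000 0.0000]
Step 1: x=[5.5000 11.0000] v=[-2.0000 0.0000]
Step 2: x=[5.0000 10.8750] v=[-2.0000 -0.5000]
Step 3: x=[4.7188 10.5313] v=[-1.1250 -1.3750]
Step 4: x=[4.7110 9.9844] v=[-0.0313 -2.1875]
Step 5: x=[4.8438 9.3692] v=[0.5311 -2.4609]
Step 6: x=[4.8970 8.8726] v=[0.2127 -1.9863]
Max displacement = 1.1274

Answer: 1.1274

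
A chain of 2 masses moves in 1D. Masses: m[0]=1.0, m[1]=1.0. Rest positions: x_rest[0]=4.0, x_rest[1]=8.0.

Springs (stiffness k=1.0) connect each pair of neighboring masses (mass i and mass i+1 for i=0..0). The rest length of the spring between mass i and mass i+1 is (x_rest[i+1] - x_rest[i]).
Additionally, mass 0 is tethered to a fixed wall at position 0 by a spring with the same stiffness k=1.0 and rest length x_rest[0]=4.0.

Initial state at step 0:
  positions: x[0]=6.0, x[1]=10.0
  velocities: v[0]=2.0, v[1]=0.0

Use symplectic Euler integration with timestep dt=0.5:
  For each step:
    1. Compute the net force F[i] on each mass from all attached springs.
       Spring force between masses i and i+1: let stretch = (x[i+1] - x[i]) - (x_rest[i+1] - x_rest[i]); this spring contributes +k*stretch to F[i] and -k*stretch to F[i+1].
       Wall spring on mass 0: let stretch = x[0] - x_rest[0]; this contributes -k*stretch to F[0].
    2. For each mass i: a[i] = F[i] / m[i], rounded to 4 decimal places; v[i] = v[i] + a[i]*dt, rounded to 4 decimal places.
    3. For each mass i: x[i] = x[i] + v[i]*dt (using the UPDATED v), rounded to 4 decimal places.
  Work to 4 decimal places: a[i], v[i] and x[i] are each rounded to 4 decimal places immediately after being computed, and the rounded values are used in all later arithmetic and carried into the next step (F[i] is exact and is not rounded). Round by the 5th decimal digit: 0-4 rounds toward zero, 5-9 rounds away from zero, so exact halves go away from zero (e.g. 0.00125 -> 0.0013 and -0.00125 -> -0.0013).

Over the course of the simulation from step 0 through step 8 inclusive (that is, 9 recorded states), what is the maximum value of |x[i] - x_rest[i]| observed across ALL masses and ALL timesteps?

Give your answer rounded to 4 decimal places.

Answer: 2.5000

Derivation:
Step 0: x=[6.0000 10.0000] v=[2.0000 0.0000]
Step 1: x=[6.5000 10.0000] v=[1.0000 0.0000]
Step 2: x=[6.2500 10.1250] v=[-0.5000 0.2500]
Step 3: x=[5.4063 10.2813] v=[-1.6875 0.3125]
Step 4: x=[4.4297 10.2188] v=[-1.9532 -0.1250]
Step 5: x=[3.7930 9.7090] v=[-1.2735 -1.0196]
Step 6: x=[3.6870 8.7202] v=[-0.2120 -1.9776]
Step 7: x=[3.9176 7.4731] v=[0.4611 -2.4942]
Step 8: x=[4.0577 6.3371] v=[0.2801 -2.2720]
Max displacement = 2.5000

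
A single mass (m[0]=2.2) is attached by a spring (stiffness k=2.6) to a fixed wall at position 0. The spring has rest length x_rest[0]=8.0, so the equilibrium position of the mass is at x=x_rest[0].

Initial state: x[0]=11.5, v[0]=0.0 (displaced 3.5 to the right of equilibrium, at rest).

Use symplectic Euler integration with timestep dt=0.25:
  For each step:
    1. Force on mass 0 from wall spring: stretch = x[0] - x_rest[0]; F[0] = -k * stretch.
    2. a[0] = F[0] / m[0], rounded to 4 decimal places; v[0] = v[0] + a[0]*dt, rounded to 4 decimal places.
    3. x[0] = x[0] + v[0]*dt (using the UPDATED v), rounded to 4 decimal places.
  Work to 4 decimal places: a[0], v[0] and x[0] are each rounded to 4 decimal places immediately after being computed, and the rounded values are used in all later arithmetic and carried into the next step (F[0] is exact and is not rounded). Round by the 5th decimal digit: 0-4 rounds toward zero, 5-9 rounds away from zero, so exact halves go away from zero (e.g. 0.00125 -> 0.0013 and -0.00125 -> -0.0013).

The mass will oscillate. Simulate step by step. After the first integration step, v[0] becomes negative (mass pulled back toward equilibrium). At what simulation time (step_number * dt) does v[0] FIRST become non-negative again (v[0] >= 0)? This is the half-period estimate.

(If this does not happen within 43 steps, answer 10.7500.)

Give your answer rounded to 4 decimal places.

Answer: 3.0000

Derivation:
Step 0: x=[11.5000] v=[0.0000]
Step 1: x=[11.2415] v=[-1.0341]
Step 2: x=[10.7436] v=[-1.9918]
Step 3: x=[10.0430] v=[-2.8024]
Step 4: x=[9.1915] v=[-3.4060]
Step 5: x=[8.2520] v=[-3.7580]
Step 6: x=[7.2939] v=[-3.8325]
Step 7: x=[6.3879] v=[-3.6239]
Step 8: x=[5.6010] v=[-3.1476]
Step 9: x=[4.9913] v=[-2.4388]
Step 10: x=[4.6038] v=[-1.5499]
Step 11: x=[4.4672] v=[-0.5465]
Step 12: x=[4.5915] v=[0.4973]
First v>=0 after going negative at step 12, time=3.0000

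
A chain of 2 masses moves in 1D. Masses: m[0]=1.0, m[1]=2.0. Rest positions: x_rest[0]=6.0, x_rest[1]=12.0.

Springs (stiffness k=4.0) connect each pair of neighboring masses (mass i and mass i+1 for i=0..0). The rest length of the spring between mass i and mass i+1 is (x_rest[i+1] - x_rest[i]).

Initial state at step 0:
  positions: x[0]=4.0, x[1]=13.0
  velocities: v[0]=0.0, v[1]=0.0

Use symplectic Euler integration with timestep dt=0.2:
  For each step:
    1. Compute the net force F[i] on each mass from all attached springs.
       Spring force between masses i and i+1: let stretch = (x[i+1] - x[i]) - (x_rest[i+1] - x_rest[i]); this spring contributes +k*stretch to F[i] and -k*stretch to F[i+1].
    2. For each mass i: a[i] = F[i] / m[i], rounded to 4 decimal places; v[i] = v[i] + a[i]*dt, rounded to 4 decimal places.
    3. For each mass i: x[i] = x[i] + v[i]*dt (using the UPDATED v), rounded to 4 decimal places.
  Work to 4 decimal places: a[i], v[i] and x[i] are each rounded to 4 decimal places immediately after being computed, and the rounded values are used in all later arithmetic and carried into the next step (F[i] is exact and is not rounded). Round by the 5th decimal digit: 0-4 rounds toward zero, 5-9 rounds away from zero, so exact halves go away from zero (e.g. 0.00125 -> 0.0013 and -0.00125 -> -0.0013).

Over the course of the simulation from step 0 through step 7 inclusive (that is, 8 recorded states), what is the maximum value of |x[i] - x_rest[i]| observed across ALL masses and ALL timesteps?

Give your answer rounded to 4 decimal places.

Step 0: x=[4.0000 13.0000] v=[0.0000 0.0000]
Step 1: x=[4.4800 12.7600] v=[2.4000 -1.2000]
Step 2: x=[5.3248 12.3376] v=[4.2240 -2.1120]
Step 3: x=[6.3316 11.8342] v=[5.0342 -2.5171]
Step 4: x=[7.2589 11.3706] v=[4.6363 -2.3181]
Step 5: x=[7.8840 11.0580] v=[3.1257 -1.5628]
Step 6: x=[8.0570 10.9715] v=[0.8649 -0.4324]
Step 7: x=[7.7363 11.1319] v=[-1.6035 0.8018]
Max displacement = 2.0570

Answer: 2.0570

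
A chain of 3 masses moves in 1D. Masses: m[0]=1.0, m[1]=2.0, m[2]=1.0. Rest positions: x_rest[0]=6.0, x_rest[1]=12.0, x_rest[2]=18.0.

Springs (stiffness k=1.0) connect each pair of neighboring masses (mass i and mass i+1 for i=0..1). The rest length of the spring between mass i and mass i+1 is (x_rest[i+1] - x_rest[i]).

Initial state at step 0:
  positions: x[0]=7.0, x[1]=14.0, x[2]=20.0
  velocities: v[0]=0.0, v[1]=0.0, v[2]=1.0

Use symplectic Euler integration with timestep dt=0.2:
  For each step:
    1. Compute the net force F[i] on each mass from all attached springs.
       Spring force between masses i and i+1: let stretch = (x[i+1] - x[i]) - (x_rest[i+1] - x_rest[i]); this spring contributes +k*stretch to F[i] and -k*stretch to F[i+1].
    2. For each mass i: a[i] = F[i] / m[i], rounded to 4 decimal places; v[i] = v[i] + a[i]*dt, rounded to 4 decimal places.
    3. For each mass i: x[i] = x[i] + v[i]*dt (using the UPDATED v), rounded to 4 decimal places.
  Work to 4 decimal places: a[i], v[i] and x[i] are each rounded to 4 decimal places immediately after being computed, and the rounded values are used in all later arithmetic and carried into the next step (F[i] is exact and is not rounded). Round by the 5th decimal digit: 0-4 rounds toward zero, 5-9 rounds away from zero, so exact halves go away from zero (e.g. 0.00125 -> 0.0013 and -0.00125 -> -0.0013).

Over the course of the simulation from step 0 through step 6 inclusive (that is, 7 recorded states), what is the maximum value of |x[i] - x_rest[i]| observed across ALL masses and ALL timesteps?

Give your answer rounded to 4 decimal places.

Step 0: x=[7.0000 14.0000 20.0000] v=[0.0000 0.0000 1.0000]
Step 1: x=[7.0400 13.9800 20.2000] v=[0.2000 -0.1000 1.0000]
Step 2: x=[7.1176 13.9456 20.3912] v=[0.3880 -0.1720 0.9560]
Step 3: x=[7.2283 13.9036 20.5646] v=[0.5536 -0.2102 0.8669]
Step 4: x=[7.3660 13.8613 20.7115] v=[0.6887 -0.2116 0.7347]
Step 5: x=[7.5236 13.8261 20.8244] v=[0.7878 -0.1761 0.5647]
Step 6: x=[7.6933 13.8048 20.8974] v=[0.8483 -0.1065 0.3650]
Max displacement = 2.8974

Answer: 2.8974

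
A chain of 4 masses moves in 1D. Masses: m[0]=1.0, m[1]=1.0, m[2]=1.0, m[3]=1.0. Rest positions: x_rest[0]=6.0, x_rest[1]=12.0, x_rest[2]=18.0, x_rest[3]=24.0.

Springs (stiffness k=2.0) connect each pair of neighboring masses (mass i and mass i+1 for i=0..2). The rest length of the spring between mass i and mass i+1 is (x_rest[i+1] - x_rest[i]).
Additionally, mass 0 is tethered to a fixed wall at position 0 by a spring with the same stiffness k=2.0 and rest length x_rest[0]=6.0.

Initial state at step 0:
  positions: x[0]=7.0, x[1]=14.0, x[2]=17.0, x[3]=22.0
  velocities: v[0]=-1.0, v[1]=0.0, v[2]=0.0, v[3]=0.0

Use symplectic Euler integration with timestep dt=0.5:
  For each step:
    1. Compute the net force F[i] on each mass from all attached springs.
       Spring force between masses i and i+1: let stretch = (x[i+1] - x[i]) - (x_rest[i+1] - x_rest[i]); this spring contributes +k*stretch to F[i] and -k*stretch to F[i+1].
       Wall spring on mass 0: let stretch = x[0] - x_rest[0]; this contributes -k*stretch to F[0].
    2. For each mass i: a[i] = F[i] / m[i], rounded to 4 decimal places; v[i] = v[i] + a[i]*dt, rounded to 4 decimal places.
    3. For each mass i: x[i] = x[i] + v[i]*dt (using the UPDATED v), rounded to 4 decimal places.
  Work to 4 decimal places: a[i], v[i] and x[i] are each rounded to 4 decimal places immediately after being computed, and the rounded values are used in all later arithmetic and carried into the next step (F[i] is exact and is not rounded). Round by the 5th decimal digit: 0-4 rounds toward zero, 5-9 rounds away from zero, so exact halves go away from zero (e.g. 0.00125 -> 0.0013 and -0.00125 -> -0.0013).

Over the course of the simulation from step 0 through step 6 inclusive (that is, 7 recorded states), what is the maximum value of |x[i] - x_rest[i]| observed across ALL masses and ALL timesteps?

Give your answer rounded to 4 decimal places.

Answer: 2.3125

Derivation:
Step 0: x=[7.0000 14.0000 17.0000 22.0000] v=[-1.0000 0.0000 0.0000 0.0000]
Step 1: x=[6.5000 12.0000 18.0000 22.5000] v=[-1.0000 -4.0000 2.0000 1.0000]
Step 2: x=[5.5000 10.2500 18.2500 23.7500] v=[-2.0000 -3.5000 0.5000 2.5000]
Step 3: x=[4.1250 10.1250 17.2500 25.2500] v=[-2.7500 -0.2500 -2.0000 3.0000]
Step 4: x=[3.6875 10.5625 16.6875 25.7500] v=[-0.8750 0.8750 -1.1250 1.0000]
Step 5: x=[4.8438 10.6250 17.5938 24.7188] v=[2.3125 0.1250 1.8125 -2.0625]
Step 6: x=[6.4688 11.2813 18.5782 23.1251] v=[3.2499 1.3126 1.9687 -3.1875]
Max displacement = 2.3125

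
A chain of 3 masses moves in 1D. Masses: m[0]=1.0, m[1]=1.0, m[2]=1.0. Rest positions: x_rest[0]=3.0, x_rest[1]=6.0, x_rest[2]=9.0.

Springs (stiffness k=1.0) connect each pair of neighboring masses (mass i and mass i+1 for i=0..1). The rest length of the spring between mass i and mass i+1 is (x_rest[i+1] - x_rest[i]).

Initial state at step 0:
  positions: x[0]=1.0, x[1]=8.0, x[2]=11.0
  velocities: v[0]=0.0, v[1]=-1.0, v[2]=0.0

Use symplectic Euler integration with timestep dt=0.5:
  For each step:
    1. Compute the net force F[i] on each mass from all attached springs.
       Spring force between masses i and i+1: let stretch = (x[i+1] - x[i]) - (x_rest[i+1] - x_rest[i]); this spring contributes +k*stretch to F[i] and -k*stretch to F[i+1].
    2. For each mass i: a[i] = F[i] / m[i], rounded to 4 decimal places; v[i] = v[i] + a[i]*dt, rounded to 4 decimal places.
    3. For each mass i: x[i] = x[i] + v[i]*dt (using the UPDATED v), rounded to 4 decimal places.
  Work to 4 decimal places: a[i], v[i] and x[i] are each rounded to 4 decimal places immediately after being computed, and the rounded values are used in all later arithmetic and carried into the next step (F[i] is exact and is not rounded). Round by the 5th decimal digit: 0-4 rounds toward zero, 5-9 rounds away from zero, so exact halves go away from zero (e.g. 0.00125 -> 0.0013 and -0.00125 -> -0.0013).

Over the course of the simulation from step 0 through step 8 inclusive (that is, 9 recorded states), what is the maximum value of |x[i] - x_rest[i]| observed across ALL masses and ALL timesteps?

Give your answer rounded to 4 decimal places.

Answer: 3.2084

Derivation:
Step 0: x=[1.0000 8.0000 11.0000] v=[0.0000 -1.0000 0.0000]
Step 1: x=[2.0000 6.5000 11.0000] v=[2.0000 -3.0000 0.0000]
Step 2: x=[3.3750 5.0000 10.6250] v=[2.7500 -3.0000 -0.7500]
Step 3: x=[4.4063 4.5000 9.5938] v=[2.0625 -1.0000 -2.0625]
Step 4: x=[4.7110 5.2501 8.0391] v=[0.6094 1.5001 -3.1094]
Step 5: x=[4.4005 6.5627 6.5372] v=[-0.6211 2.6251 -3.0039]
Step 6: x=[3.8805 7.3284 5.7916] v=[-1.0400 1.5313 -1.4912]
Step 7: x=[3.4725 6.8479 6.1802] v=[-0.8161 -0.9611 0.7772]
Step 8: x=[3.1583 5.3566 7.4858] v=[-0.6284 -2.9827 2.6111]
Max displacement = 3.2084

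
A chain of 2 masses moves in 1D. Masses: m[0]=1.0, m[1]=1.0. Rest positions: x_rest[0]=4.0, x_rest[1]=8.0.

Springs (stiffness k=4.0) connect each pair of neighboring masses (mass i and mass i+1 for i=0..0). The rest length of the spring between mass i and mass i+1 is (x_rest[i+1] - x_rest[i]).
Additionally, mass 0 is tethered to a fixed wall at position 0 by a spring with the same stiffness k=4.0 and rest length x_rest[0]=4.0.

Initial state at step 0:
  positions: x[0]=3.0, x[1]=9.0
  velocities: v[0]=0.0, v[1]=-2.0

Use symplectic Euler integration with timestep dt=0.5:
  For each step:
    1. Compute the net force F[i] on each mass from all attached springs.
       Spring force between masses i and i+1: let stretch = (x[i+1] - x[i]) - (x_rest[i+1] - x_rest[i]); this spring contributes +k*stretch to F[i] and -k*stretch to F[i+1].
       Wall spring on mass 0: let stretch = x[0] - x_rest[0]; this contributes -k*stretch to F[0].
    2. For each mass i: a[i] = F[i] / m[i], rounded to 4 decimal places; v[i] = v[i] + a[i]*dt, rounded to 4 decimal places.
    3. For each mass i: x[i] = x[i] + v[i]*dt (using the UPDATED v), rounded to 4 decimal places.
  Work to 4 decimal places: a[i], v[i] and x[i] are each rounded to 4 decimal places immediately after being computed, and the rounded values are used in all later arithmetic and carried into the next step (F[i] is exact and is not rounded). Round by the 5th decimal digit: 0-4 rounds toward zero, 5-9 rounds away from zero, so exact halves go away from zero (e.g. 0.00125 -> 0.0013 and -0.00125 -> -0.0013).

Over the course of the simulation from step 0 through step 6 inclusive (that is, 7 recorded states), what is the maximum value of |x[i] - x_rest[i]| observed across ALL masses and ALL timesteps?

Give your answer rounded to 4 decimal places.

Step 0: x=[3.0000 9.0000] v=[0.0000 -2.0000]
Step 1: x=[6.0000 6.0000] v=[6.0000 -6.0000]
Step 2: x=[3.0000 7.0000] v=[-6.0000 2.0000]
Step 3: x=[1.0000 8.0000] v=[-4.0000 2.0000]
Step 4: x=[5.0000 6.0000] v=[8.0000 -4.0000]
Step 5: x=[5.0000 7.0000] v=[0.0000 2.0000]
Step 6: x=[2.0000 10.0000] v=[-6.0000 6.0000]
Max displacement = 3.0000

Answer: 3.0000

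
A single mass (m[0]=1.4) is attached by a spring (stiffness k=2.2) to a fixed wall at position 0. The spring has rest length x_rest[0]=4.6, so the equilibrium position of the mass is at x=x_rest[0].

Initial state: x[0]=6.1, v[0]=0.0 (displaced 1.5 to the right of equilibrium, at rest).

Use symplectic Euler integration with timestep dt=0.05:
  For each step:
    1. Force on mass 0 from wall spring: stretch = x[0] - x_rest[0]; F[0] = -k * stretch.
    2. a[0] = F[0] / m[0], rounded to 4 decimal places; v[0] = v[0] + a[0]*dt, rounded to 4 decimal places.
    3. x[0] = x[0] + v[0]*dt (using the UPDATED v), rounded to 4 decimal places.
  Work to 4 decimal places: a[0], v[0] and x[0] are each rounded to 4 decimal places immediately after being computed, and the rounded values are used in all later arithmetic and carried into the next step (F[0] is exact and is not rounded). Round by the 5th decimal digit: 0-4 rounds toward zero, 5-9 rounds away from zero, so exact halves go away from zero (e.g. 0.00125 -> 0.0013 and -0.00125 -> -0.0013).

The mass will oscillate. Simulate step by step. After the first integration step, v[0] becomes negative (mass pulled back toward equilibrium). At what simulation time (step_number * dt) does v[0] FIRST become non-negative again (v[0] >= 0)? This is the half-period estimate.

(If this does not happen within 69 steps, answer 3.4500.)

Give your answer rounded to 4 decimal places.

Answer: 2.5500

Derivation:
Step 0: x=[6.1000] v=[0.0000]
Step 1: x=[6.0941] v=[-0.1179]
Step 2: x=[6.0823] v=[-0.2353]
Step 3: x=[6.0647] v=[-0.3518]
Step 4: x=[6.0414] v=[-0.4669]
Step 5: x=[6.0124] v=[-0.5802]
Step 6: x=[5.9778] v=[-0.6912]
Step 7: x=[5.9378] v=[-0.7995]
Step 8: x=[5.8926] v=[-0.9046]
Step 9: x=[5.8423] v=[-1.0062]
Step 10: x=[5.7871] v=[-1.1038]
Step 11: x=[5.7272] v=[-1.1971]
Step 12: x=[5.6629] v=[-1.2857]
Step 13: x=[5.5944] v=[-1.3692]
Step 14: x=[5.5220] v=[-1.4473]
Step 15: x=[5.4460] v=[-1.5197]
Step 16: x=[5.3667] v=[-1.5862]
Step 17: x=[5.2844] v=[-1.6464]
Step 18: x=[5.1994] v=[-1.7002]
Step 19: x=[5.1120] v=[-1.7473]
Step 20: x=[5.0226] v=[-1.7875]
Step 21: x=[4.9316] v=[-1.8207]
Step 22: x=[4.8393] v=[-1.8468]
Step 23: x=[4.7460] v=[-1.8656]
Step 24: x=[4.6521] v=[-1.8771]
Step 25: x=[4.5580] v=[-1.8812]
Step 26: x=[4.4641] v=[-1.8779]
Step 27: x=[4.3707] v=[-1.8672]
Step 28: x=[4.2782] v=[-1.8492]
Step 29: x=[4.1870] v=[-1.8239]
Step 30: x=[4.0974] v=[-1.7915]
Step 31: x=[4.0098] v=[-1.7520]
Step 32: x=[3.9245] v=[-1.7056]
Step 33: x=[3.8419] v=[-1.6525]
Step 34: x=[3.7623] v=[-1.5929]
Step 35: x=[3.6859] v=[-1.5271]
Step 36: x=[3.6131] v=[-1.4553]
Step 37: x=[3.5442] v=[-1.3778]
Step 38: x=[3.4795] v=[-1.2948]
Step 39: x=[3.4192] v=[-1.2068]
Step 40: x=[3.3635] v=[-1.1140]
Step 41: x=[3.3127] v=[-1.0168]
Step 42: x=[3.2669] v=[-0.9157]
Step 43: x=[3.2264] v=[-0.8110]
Step 44: x=[3.1912] v=[-0.7031]
Step 45: x=[3.1616] v=[-0.5924]
Step 46: x=[3.1376] v=[-0.4794]
Step 47: x=[3.1194] v=[-0.3645]
Step 48: x=[3.1070] v=[-0.2482]
Step 49: x=[3.1005] v=[-0.1309]
Step 50: x=[3.0998] v=[-0.0131]
Step 51: x=[3.1050] v=[0.1048]
First v>=0 after going negative at step 51, time=2.5500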